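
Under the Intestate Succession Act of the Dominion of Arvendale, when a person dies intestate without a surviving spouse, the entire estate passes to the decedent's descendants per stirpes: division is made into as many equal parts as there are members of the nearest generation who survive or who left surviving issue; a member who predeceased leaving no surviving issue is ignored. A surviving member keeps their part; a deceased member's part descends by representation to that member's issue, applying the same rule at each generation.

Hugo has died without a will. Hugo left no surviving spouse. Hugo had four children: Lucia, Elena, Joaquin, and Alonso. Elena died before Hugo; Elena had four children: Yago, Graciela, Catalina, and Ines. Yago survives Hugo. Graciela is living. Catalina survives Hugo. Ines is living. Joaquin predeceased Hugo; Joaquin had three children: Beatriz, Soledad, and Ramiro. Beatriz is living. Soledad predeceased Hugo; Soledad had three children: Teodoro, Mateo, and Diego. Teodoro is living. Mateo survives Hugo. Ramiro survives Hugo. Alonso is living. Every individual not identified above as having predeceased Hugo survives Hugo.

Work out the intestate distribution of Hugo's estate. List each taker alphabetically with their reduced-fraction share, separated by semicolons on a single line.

There is no surviving spouse, so the entire estate passes to Hugo's descendants per stirpes.
The estate is divided into 4 equal shares of 1/4 among Lucia, Elena, Joaquin, Alonso.
Lucia is living and takes 1/4.
Elena predeceased; the 1/4 allotted to Elena's branch passes to Elena's issue by representation.
The 1/4 is divided into 4 equal shares of 1/16 among Yago, Graciela, Catalina, Ines.
Yago is living and takes 1/16.
Graciela is living and takes 1/16.
Catalina is living and takes 1/16.
Ines is living and takes 1/16.
Joaquin predeceased; the 1/4 allotted to Joaquin's branch passes to Joaquin's issue by representation.
The 1/4 is divided into 3 equal shares of 1/12 among Beatriz, Soledad, Ramiro.
Beatriz is living and takes 1/12.
Soledad predeceased; the 1/12 allotted to Soledad's branch passes to Soledad's issue by representation.
The 1/12 is divided into 3 equal shares of 1/36 among Teodoro, Mateo, Diego.
Teodoro is living and takes 1/36.
Mateo is living and takes 1/36.
Diego is living and takes 1/36.
Ramiro is living and takes 1/12.
Alonso is living and takes 1/4.

Alonso 1/4; Beatriz 1/12; Catalina 1/16; Diego 1/36; Graciela 1/16; Ines 1/16; Lucia 1/4; Mateo 1/36; Ramiro 1/12; Teodoro 1/36; Yago 1/16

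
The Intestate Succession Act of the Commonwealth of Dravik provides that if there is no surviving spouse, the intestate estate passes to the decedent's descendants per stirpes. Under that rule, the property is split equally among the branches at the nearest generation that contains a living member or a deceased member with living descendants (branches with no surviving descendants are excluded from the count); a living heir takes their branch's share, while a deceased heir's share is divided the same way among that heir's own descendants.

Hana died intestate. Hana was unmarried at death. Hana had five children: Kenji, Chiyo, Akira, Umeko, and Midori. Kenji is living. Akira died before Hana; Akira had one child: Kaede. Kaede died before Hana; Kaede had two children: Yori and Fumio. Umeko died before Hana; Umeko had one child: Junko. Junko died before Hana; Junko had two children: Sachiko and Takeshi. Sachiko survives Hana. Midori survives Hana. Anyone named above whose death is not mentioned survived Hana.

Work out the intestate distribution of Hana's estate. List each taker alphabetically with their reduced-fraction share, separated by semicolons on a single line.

Chiyo 1/5; Fumio 1/10; Kenji 1/5; Midori 1/5; Sachiko 1/10; Takeshi 1/10; Yori 1/10

There is no surviving spouse, so the entire estate passes to Hana's descendants per stirpes.
The estate is divided into 5 equal shares of 1/5 among Kenji, Chiyo, Akira, Umeko, Midori.
Kenji is living and takes 1/5.
Chiyo is living and takes 1/5.
Akira predeceased; the 1/5 allotted to Akira's branch passes to Akira's issue by representation.
Kaede's line is the sole branch at this level, so the full 1/5 passes to Kaede's issue by representation.
The 1/5 is divided into 2 equal shares of 1/10 among Yori, Fumio.
Yori is living and takes 1/10.
Fumio is living and takes 1/10.
Umeko predeceased; the 1/5 allotted to Umeko's branch passes to Umeko's issue by representation.
Junko's line is the sole branch at this level, so the full 1/5 passes to Junko's issue by representation.
The 1/5 is divided into 2 equal shares of 1/10 among Sachiko, Takeshi.
Sachiko is living and takes 1/10.
Takeshi is living and takes 1/10.
Midori is living and takes 1/5.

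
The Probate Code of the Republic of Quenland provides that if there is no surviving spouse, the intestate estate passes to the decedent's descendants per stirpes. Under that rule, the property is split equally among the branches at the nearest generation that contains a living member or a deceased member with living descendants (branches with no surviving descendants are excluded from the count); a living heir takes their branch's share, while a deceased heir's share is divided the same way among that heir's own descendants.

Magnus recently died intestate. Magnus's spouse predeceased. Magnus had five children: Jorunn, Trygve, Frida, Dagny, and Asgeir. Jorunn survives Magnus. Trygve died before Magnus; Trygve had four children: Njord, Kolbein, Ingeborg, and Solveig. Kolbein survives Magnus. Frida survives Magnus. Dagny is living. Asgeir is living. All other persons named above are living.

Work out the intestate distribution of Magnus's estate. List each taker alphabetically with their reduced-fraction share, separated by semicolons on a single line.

There is no surviving spouse, so the entire estate passes to Magnus's descendants per stirpes.
The estate is divided into 5 equal shares of 1/5 among Jorunn, Trygve, Frida, Dagny, Asgeir.
Jorunn is living and takes 1/5.
Trygve predeceased; the 1/5 allotted to Trygve's branch passes to Trygve's issue by representation.
The 1/5 is divided into 4 equal shares of 1/20 among Njord, Kolbein, Ingeborg, Solveig.
Njord is living and takes 1/20.
Kolbein is living and takes 1/20.
Ingeborg is living and takes 1/20.
Solveig is living and takes 1/20.
Frida is living and takes 1/5.
Dagny is living and takes 1/5.
Asgeir is living and takes 1/5.

Asgeir 1/5; Dagny 1/5; Frida 1/5; Ingeborg 1/20; Jorunn 1/5; Kolbein 1/20; Njord 1/20; Solveig 1/20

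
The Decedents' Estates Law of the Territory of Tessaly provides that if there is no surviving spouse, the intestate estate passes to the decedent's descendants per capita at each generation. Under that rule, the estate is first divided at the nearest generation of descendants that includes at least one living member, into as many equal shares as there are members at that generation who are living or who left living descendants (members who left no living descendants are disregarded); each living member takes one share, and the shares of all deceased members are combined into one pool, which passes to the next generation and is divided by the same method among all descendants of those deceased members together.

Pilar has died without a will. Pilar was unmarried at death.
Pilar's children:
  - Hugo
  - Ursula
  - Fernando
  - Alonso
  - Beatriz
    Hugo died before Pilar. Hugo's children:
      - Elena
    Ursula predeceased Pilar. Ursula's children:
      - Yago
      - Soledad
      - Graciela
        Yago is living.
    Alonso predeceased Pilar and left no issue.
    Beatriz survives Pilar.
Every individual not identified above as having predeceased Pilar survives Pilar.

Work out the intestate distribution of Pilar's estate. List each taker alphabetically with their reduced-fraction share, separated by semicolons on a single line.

Beatriz 1/4; Elena 1/8; Fernando 1/4; Graciela 1/8; Soledad 1/8; Yago 1/8

There is no surviving spouse, so the entire estate passes to Pilar's descendants per capita at each generation.
At generation 1 (Hugo, Ursula, Fernando, Beatriz) there are 4 shares of (1)/4 = 1/4 each.
Living: Fernando and Beatriz — each takes 1/4.
Deceased: Hugo and Ursula. Their combined 1/2 is pooled and carried to generation 2.
At generation 2 (Elena, Yago, Soledad, Graciela) there are 4 shares of (1/2)/4 = 1/8 each.
Living: Elena, Yago, Soledad, and Graciela — each takes 1/8.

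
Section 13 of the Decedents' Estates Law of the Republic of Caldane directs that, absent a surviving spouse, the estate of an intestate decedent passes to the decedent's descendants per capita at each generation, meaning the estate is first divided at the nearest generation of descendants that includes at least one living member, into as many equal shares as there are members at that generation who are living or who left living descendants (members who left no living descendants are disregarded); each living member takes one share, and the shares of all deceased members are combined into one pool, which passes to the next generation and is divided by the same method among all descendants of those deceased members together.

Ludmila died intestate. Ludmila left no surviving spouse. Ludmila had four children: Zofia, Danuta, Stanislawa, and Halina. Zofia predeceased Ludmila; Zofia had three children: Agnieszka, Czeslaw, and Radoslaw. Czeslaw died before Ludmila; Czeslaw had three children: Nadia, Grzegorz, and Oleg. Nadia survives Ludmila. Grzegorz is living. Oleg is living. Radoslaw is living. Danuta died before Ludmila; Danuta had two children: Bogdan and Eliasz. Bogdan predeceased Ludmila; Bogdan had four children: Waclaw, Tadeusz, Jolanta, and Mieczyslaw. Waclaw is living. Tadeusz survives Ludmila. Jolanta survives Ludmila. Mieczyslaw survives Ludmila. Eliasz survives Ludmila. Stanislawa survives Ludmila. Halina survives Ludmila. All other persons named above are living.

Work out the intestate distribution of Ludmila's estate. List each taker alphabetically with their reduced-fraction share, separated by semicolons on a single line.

Agnieszka 1/10; Eliasz 1/10; Grzegorz 1/35; Halina 1/4; Jolanta 1/35; Mieczyslaw 1/35; Nadia 1/35; Oleg 1/35; Radoslaw 1/10; Stanislawa 1/4; Tadeusz 1/35; Waclaw 1/35

There is no surviving spouse, so the entire estate passes to Ludmila's descendants per capita at each generation.
At generation 1 (Zofia, Danuta, Stanislawa, Halina) there are 4 shares of (1)/4 = 1/4 each.
Living: Stanislawa and Halina — each takes 1/4.
Deceased: Zofia and Danuta. Their combined 1/2 is pooled and carried to generation 2.
At generation 2 (Agnieszka, Czeslaw, Radoslaw, Bogdan, Eliasz) there are 5 shares of (1/2)/5 = 1/10 each.
Living: Agnieszka, Radoslaw, and Eliasz — each takes 1/10.
Deceased: Czeslaw and Bogdan. Their combined 1/5 is pooled and carried to generation 3.
At generation 3 (Nadia, Grzegorz, Oleg, Waclaw, Tadeusz, Jolanta, Mieczyslaw) there are 7 shares of (1/5)/7 = 1/35 each.
Living: Nadia, Grzegorz, Oleg, Waclaw, Tadeusz, Jolanta, and Mieczyslaw — each takes 1/35.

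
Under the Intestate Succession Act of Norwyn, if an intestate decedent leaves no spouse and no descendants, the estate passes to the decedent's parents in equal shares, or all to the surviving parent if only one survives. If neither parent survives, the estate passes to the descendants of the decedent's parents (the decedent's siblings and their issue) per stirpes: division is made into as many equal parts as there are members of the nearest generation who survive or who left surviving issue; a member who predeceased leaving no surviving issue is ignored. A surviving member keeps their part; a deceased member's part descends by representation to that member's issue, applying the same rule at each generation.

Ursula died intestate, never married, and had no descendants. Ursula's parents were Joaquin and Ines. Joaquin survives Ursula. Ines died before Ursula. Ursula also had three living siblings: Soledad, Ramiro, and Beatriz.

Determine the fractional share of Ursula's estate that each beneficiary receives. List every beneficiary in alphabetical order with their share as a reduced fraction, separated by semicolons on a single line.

Joaquin 1

Only one parent, Joaquin, survives, so Joaquin takes the entire estate. The siblings take nothing because a surviving parent has priority.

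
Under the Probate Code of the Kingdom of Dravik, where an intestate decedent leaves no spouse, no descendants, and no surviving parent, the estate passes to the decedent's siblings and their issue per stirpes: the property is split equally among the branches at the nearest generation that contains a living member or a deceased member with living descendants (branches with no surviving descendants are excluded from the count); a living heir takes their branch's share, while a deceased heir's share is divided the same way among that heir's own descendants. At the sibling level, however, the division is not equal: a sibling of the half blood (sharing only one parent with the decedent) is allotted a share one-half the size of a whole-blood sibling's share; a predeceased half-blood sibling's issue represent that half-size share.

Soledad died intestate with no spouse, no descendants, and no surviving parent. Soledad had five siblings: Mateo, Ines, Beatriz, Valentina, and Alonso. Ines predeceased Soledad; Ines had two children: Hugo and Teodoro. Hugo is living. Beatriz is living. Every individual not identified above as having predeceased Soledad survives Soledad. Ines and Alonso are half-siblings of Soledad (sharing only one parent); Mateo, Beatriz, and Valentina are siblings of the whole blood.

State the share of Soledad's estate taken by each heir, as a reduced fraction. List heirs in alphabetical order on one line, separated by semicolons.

No spouse, descendants, or parent survives, so the estate passes to Soledad's siblings per stirpes.
Half-blood siblings count for one-half the weight of whole-blood siblings at the initial division.
Dividing 1 in proportion to weights (total weight 4): Mateo (weight 1) → 1/4; Ines (weight 1/2) → 1/8; Beatriz (weight 1) → 1/4; Valentina (weight 1) → 1/4; Alonso (weight 1/2) → 1/8.
Mateo is living and takes 1/4.
Ines predeceased; the 1/8 allotted to Ines's branch passes to Ines's issue by representation.
The 1/8 is divided into 2 equal shares of 1/16 among Hugo, Teodoro.
Hugo is living and takes 1/16.
Teodoro is living and takes 1/16.
Beatriz is living and takes 1/4.
Valentina is living and takes 1/4.
Alonso is living and takes 1/8.

Alonso 1/8; Beatriz 1/4; Hugo 1/16; Mateo 1/4; Teodoro 1/16; Valentina 1/4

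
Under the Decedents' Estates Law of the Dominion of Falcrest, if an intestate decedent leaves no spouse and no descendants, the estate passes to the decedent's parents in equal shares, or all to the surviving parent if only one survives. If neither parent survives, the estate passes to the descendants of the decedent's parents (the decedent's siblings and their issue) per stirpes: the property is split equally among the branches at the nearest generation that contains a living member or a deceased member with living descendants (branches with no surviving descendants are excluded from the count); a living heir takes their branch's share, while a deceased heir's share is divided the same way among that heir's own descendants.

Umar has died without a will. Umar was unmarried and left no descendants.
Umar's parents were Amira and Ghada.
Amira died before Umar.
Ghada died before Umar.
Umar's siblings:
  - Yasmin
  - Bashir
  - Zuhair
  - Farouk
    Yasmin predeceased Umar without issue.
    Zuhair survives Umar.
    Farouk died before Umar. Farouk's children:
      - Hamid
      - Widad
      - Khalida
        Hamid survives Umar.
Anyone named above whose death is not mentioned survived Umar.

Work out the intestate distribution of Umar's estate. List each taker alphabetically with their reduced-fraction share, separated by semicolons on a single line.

Bashir 1/3; Hamid 1/9; Khalida 1/9; Widad 1/9; Zuhair 1/3

Neither parent survives and there are no descendants, so the estate passes to Umar's siblings and their issue per stirpes.
Yasmin left no surviving issue, so that branch lapses and is disregarded.
The estate is divided into 3 equal shares of 1/3 among Bashir, Zuhair, Farouk.
Bashir is living and takes 1/3.
Zuhair is living and takes 1/3.
Farouk predeceased; the 1/3 allotted to Farouk's branch passes to Farouk's issue by representation.
The 1/3 is divided into 3 equal shares of 1/9 among Hamid, Widad, Khalida.
Hamid is living and takes 1/9.
Widad is living and takes 1/9.
Khalida is living and takes 1/9.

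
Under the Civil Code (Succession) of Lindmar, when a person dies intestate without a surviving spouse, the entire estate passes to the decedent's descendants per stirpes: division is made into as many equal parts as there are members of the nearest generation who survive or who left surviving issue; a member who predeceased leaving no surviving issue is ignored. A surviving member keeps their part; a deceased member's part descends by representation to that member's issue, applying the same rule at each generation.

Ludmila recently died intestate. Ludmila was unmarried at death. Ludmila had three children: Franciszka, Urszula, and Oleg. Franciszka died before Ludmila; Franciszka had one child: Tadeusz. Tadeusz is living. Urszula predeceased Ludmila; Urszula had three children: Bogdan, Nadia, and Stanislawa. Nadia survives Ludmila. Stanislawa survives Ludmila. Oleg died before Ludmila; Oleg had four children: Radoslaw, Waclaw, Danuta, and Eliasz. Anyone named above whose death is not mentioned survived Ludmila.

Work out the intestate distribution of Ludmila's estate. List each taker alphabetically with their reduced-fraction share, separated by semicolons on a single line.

Bogdan 1/9; Danuta 1/12; Eliasz 1/12; Nadia 1/9; Radoslaw 1/12; Stanislawa 1/9; Tadeusz 1/3; Waclaw 1/12

There is no surviving spouse, so the entire estate passes to Ludmila's descendants per stirpes.
The estate is divided into 3 equal shares of 1/3 among Franciszka, Urszula, Oleg.
Franciszka predeceased; the 1/3 allotted to Franciszka's branch passes to Franciszka's issue by representation.
Tadeusz is the sole taker at this level and receives the full 1/3.
Urszula predeceased; the 1/3 allotted to Urszula's branch passes to Urszula's issue by representation.
The 1/3 is divided into 3 equal shares of 1/9 among Bogdan, Nadia, Stanislawa.
Bogdan is living and takes 1/9.
Nadia is living and takes 1/9.
Stanislawa is living and takes 1/9.
Oleg predeceased; the 1/3 allotted to Oleg's branch passes to Oleg's issue by representation.
The 1/3 is divided into 4 equal shares of 1/12 among Radoslaw, Waclaw, Danuta, Eliasz.
Radoslaw is living and takes 1/12.
Waclaw is living and takes 1/12.
Danuta is living and takes 1/12.
Eliasz is living and takes 1/12.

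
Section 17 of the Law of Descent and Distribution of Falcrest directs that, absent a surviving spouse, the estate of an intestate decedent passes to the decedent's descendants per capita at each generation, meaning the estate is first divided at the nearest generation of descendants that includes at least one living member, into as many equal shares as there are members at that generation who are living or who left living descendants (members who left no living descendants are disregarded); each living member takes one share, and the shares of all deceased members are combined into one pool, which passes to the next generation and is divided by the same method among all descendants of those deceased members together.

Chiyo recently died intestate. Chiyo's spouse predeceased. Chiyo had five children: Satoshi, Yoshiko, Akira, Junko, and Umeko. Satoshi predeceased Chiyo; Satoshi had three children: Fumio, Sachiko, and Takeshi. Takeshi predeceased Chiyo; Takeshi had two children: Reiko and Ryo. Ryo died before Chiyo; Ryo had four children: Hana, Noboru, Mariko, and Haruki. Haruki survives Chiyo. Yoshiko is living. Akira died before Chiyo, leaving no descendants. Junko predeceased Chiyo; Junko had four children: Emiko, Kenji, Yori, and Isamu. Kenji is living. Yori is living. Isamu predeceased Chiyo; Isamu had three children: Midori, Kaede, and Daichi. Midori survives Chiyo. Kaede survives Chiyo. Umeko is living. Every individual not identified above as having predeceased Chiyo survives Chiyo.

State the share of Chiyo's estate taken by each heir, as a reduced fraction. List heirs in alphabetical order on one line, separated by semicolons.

Daichi 1/35; Emiko 1/14; Fumio 1/14; Hana 1/140; Haruki 1/140; Kaede 1/35; Kenji 1/14; Mariko 1/140; Midori 1/35; Noboru 1/140; Reiko 1/35; Sachiko 1/14; Umeko 1/4; Yori 1/14; Yoshiko 1/4

There is no surviving spouse, so the entire estate passes to Chiyo's descendants per capita at each generation.
At generation 1 (Satoshi, Yoshiko, Junko, Umeko) there are 4 shares of (1)/4 = 1/4 each.
Living: Yoshiko and Umeko — each takes 1/4.
Deceased: Satoshi and Junko. Their combined 1/2 is pooled and carried to generation 2.
At generation 2 (Fumio, Sachiko, Takeshi, Emiko, Kenji, Yori, Isamu) there are 7 shares of (1/2)/7 = 1/14 each.
Living: Fumio, Sachiko, Emiko, Kenji, and Yori — each takes 1/14.
Deceased: Takeshi and Isamu. Their combined 1/7 is pooled and carried to generation 3.
At generation 3 (Reiko, Ryo, Midori, Kaede, Daichi) there are 5 shares of (1/7)/5 = 1/35 each.
Living: Reiko, Midori, Kaede, and Daichi — each takes 1/35.
Deceased: Ryo. That 1/35 share is carried to generation 4.
At generation 4 (Hana, Noboru, Mariko, Haruki) there are 4 shares of (1/35)/4 = 1/140 each.
Living: Hana, Noboru, Mariko, and Haruki — each takes 1/140.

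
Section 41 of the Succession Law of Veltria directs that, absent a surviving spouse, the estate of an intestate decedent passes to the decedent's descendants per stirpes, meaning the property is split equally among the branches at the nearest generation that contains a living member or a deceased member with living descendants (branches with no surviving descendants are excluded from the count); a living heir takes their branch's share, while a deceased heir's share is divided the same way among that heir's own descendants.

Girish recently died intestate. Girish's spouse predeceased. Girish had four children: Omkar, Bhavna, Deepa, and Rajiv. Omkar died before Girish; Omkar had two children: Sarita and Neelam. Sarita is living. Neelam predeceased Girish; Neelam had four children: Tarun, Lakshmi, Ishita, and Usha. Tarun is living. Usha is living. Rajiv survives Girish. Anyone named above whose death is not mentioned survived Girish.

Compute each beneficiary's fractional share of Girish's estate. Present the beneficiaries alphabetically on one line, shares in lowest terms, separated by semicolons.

There is no surviving spouse, so the entire estate passes to Girish's descendants per stirpes.
The estate is divided into 4 equal shares of 1/4 among Omkar, Bhavna, Deepa, Rajiv.
Omkar predeceased; the 1/4 allotted to Omkar's branch passes to Omkar's issue by representation.
The 1/4 is divided into 2 equal shares of 1/8 among Sarita, Neelam.
Sarita is living and takes 1/8.
Neelam predeceased; the 1/8 allotted to Neelam's branch passes to Neelam's issue by representation.
The 1/8 is divided into 4 equal shares of 1/32 among Tarun, Lakshmi, Ishita, Usha.
Tarun is living and takes 1/32.
Lakshmi is living and takes 1/32.
Ishita is living and takes 1/32.
Usha is living and takes 1/32.
Bhavna is living and takes 1/4.
Deepa is living and takes 1/4.
Rajiv is living and takes 1/4.

Bhavna 1/4; Deepa 1/4; Ishita 1/32; Lakshmi 1/32; Rajiv 1/4; Sarita 1/8; Tarun 1/32; Usha 1/32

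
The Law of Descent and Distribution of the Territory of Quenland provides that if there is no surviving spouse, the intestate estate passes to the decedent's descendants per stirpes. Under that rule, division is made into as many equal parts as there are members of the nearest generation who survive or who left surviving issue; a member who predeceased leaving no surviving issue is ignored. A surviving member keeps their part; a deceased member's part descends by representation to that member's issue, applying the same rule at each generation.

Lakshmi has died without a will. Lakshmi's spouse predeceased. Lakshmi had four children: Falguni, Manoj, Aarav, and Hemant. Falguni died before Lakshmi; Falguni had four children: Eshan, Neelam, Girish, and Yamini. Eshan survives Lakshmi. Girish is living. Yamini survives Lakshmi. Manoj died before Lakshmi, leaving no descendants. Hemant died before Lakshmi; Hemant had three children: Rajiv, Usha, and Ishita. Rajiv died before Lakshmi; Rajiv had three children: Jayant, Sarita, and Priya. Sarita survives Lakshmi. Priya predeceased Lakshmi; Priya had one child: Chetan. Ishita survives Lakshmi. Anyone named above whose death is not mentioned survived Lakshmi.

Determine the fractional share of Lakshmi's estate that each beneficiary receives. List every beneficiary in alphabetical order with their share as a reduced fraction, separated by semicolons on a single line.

There is no surviving spouse, so the entire estate passes to Lakshmi's descendants per stirpes.
Manoj left no surviving issue, so that branch lapses and is disregarded.
The estate is divided into 3 equal shares of 1/3 among Falguni, Aarav, Hemant.
Falguni predeceased; the 1/3 allotted to Falguni's branch passes to Falguni's issue by representation.
The 1/3 is divided into 4 equal shares of 1/12 among Eshan, Neelam, Girish, Yamini.
Eshan is living and takes 1/12.
Neelam is living and takes 1/12.
Girish is living and takes 1/12.
Yamini is living and takes 1/12.
Aarav is living and takes 1/3.
Hemant predeceased; the 1/3 allotted to Hemant's branch passes to Hemant's issue by representation.
The 1/3 is divided into 3 equal shares of 1/9 among Rajiv, Usha, Ishita.
Rajiv predeceased; the 1/9 allotted to Rajiv's branch passes to Rajiv's issue by representation.
The 1/9 is divided into 3 equal shares of 1/27 among Jayant, Sarita, Priya.
Jayant is living and takes 1/27.
Sarita is living and takes 1/27.
Priya predeceased; the 1/27 allotted to Priya's branch passes to Priya's issue by representation.
Chetan is the sole taker at this level and receives the full 1/27.
Usha is living and takes 1/9.
Ishita is living and takes 1/9.

Aarav 1/3; Chetan 1/27; Eshan 1/12; Girish 1/12; Ishita 1/9; Jayant 1/27; Neelam 1/12; Sarita 1/27; Usha 1/9; Yamini 1/12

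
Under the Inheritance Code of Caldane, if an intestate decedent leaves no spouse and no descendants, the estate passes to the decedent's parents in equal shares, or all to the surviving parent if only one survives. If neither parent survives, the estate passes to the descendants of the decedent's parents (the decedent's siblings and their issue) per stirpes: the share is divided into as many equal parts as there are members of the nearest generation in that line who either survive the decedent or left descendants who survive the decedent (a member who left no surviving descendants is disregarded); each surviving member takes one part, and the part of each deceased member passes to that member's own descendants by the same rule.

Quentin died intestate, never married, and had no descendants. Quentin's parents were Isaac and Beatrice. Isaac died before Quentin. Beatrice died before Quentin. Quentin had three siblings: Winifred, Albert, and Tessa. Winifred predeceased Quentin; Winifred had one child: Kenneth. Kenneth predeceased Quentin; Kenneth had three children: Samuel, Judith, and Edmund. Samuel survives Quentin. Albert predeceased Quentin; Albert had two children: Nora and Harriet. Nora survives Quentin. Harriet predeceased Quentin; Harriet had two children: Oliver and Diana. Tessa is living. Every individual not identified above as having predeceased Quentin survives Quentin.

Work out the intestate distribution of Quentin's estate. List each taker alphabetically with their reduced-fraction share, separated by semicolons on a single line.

Neither parent survives and there are no descendants, so the estate passes to Quentin's siblings and their issue per stirpes.
The estate is divided into 3 equal shares of 1/3 among Winifred, Albert, Tessa.
Winifred predeceased; the 1/3 allotted to Winifred's branch passes to Winifred's issue by representation.
Kenneth's line is the sole branch at this level, so the full 1/3 passes to Kenneth's issue by representation.
The 1/3 is divided into 3 equal shares of 1/9 among Samuel, Judith, Edmund.
Samuel is living and takes 1/9.
Judith is living and takes 1/9.
Edmund is living and takes 1/9.
Albert predeceased; the 1/3 allotted to Albert's branch passes to Albert's issue by representation.
The 1/3 is divided into 2 equal shares of 1/6 among Nora, Harriet.
Nora is living and takes 1/6.
Harriet predeceased; the 1/6 allotted to Harriet's branch passes to Harriet's issue by representation.
The 1/6 is divided into 2 equal shares of 1/12 among Oliver, Diana.
Oliver is living and takes 1/12.
Diana is living and takes 1/12.
Tessa is living and takes 1/3.

Diana 1/12; Edmund 1/9; Judith 1/9; Nora 1/6; Oliver 1/12; Samuel 1/9; Tessa 1/3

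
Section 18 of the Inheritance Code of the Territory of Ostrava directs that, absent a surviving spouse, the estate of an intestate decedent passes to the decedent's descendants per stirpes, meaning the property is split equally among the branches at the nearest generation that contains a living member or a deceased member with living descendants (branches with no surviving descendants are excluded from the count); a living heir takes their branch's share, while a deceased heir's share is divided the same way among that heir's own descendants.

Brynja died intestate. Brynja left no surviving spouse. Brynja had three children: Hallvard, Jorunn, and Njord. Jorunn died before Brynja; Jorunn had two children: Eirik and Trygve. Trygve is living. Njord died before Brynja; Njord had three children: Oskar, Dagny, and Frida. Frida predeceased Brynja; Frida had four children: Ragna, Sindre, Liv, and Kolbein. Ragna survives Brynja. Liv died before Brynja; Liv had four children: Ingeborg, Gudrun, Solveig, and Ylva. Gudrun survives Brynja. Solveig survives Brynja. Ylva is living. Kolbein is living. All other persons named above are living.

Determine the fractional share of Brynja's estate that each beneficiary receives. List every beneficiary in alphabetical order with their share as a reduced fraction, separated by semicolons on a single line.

Dagny 1/9; Eirik 1/6; Gudrun 1/144; Hallvard 1/3; Ingeborg 1/144; Kolbein 1/36; Oskar 1/9; Ragna 1/36; Sindre 1/36; Solveig 1/144; Trygve 1/6; Ylva 1/144

There is no surviving spouse, so the entire estate passes to Brynja's descendants per stirpes.
The estate is divided into 3 equal shares of 1/3 among Hallvard, Jorunn, Njord.
Hallvard is living and takes 1/3.
Jorunn predeceased; the 1/3 allotted to Jorunn's branch passes to Jorunn's issue by representation.
The 1/3 is divided into 2 equal shares of 1/6 among Eirik, Trygve.
Eirik is living and takes 1/6.
Trygve is living and takes 1/6.
Njord predeceased; the 1/3 allotted to Njord's branch passes to Njord's issue by representation.
The 1/3 is divided into 3 equal shares of 1/9 among Oskar, Dagny, Frida.
Oskar is living and takes 1/9.
Dagny is living and takes 1/9.
Frida predeceased; the 1/9 allotted to Frida's branch passes to Frida's issue by representation.
The 1/9 is divided into 4 equal shares of 1/36 among Ragna, Sindre, Liv, Kolbein.
Ragna is living and takes 1/36.
Sindre is living and takes 1/36.
Liv predeceased; the 1/36 allotted to Liv's branch passes to Liv's issue by representation.
The 1/36 is divided into 4 equal shares of 1/144 among Ingeborg, Gudrun, Solveig, Ylva.
Ingeborg is living and takes 1/144.
Gudrun is living and takes 1/144.
Solveig is living and takes 1/144.
Ylva is living and takes 1/144.
Kolbein is living and takes 1/36.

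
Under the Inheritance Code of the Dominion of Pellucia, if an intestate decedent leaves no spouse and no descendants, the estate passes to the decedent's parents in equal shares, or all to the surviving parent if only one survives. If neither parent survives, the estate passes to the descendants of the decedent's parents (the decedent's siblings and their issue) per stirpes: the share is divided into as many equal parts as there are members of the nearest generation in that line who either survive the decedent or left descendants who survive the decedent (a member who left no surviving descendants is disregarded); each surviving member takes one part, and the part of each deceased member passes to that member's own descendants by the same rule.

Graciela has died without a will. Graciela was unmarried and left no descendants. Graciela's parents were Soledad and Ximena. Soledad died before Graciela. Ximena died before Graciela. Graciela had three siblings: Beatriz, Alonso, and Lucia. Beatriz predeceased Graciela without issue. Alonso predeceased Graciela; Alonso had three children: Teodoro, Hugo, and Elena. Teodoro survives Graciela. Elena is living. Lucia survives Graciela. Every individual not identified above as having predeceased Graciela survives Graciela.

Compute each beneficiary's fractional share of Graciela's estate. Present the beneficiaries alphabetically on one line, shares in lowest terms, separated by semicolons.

Neither parent survives and there are no descendants, so the estate passes to Graciela's siblings and their issue per stirpes.
Beatriz left no surviving issue, so that branch lapses and is disregarded.
The estate is divided into 2 equal shares of 1/2 among Alonso, Lucia.
Alonso predeceased; the 1/2 allotted to Alonso's branch passes to Alonso's issue by representation.
The 1/2 is divided into 3 equal shares of 1/6 among Teodoro, Hugo, Elena.
Teodoro is living and takes 1/6.
Hugo is living and takes 1/6.
Elena is living and takes 1/6.
Lucia is living and takes 1/2.

Elena 1/6; Hugo 1/6; Lucia 1/2; Teodoro 1/6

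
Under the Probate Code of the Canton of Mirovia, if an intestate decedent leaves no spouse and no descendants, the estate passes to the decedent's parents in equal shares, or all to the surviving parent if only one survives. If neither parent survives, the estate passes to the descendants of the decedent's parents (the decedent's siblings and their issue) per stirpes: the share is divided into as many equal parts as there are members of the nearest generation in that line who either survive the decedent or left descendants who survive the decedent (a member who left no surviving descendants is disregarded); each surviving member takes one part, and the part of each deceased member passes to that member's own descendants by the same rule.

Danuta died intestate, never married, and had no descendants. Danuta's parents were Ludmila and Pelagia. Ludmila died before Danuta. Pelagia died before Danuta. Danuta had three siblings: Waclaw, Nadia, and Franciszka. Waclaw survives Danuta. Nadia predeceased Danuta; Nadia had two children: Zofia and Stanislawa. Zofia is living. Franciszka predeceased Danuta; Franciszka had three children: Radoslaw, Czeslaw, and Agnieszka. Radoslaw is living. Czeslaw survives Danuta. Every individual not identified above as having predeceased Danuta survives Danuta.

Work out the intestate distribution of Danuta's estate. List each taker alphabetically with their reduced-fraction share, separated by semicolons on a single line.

Neither parent survives and there are no descendants, so the estate passes to Danuta's siblings and their issue per stirpes.
The estate is divided into 3 equal shares of 1/3 among Waclaw, Nadia, Franciszka.
Waclaw is living and takes 1/3.
Nadia predeceased; the 1/3 allotted to Nadia's branch passes to Nadia's issue by representation.
The 1/3 is divided into 2 equal shares of 1/6 among Zofia, Stanislawa.
Zofia is living and takes 1/6.
Stanislawa is living and takes 1/6.
Franciszka predeceased; the 1/3 allotted to Franciszka's branch passes to Franciszka's issue by representation.
The 1/3 is divided into 3 equal shares of 1/9 among Radoslaw, Czeslaw, Agnieszka.
Radoslaw is living and takes 1/9.
Czeslaw is living and takes 1/9.
Agnieszka is living and takes 1/9.

Agnieszka 1/9; Czeslaw 1/9; Radoslaw 1/9; Stanislawa 1/6; Waclaw 1/3; Zofia 1/6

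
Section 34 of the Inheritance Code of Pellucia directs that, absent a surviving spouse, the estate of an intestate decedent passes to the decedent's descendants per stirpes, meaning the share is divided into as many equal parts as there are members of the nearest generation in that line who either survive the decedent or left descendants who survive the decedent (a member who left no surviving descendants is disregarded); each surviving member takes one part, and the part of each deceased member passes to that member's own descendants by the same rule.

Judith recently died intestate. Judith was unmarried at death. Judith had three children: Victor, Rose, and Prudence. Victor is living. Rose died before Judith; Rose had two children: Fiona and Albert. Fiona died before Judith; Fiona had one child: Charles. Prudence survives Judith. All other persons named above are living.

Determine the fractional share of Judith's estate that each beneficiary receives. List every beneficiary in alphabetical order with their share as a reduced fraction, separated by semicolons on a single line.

Albert 1/6; Charles 1/6; Prudence 1/3; Victor 1/3

There is no surviving spouse, so the entire estate passes to Judith's descendants per stirpes.
The estate is divided into 3 equal shares of 1/3 among Victor, Rose, Prudence.
Victor is living and takes 1/3.
Rose predeceased; the 1/3 allotted to Rose's branch passes to Rose's issue by representation.
The 1/3 is divided into 2 equal shares of 1/6 among Fiona, Albert.
Fiona predeceased; the 1/6 allotted to Fiona's branch passes to Fiona's issue by representation.
Charles is the sole taker at this level and receives the full 1/6.
Albert is living and takes 1/6.
Prudence is living and takes 1/3.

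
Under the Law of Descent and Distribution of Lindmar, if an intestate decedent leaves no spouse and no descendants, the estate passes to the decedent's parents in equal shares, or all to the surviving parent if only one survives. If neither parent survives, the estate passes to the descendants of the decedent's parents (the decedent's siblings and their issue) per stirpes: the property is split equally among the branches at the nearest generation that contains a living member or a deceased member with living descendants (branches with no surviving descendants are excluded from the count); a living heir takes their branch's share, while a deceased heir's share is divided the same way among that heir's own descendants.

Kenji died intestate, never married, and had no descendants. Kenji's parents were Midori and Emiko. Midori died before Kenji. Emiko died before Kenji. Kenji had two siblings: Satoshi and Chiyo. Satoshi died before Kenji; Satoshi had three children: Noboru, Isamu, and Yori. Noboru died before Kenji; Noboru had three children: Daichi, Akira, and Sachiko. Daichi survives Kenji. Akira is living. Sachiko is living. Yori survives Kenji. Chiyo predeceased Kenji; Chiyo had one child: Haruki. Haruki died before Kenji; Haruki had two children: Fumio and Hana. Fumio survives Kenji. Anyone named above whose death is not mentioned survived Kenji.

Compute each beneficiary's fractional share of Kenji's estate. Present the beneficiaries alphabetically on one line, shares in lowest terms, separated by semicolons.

Neither parent survives and there are no descendants, so the estate passes to Kenji's siblings and their issue per stirpes.
The estate is divided into 2 equal shares of 1/2 among Satoshi, Chiyo.
Satoshi predeceased; the 1/2 allotted to Satoshi's branch passes to Satoshi's issue by representation.
The 1/2 is divided into 3 equal shares of 1/6 among Noboru, Isamu, Yori.
Noboru predeceased; the 1/6 allotted to Noboru's branch passes to Noboru's issue by representation.
The 1/6 is divided into 3 equal shares of 1/18 among Daichi, Akira, Sachiko.
Daichi is living and takes 1/18.
Akira is living and takes 1/18.
Sachiko is living and takes 1/18.
Isamu is living and takes 1/6.
Yori is living and takes 1/6.
Chiyo predeceased; the 1/2 allotted to Chiyo's branch passes to Chiyo's issue by representation.
Haruki's line is the sole branch at this level, so the full 1/2 passes to Haruki's issue by representation.
The 1/2 is divided into 2 equal shares of 1/4 among Fumio, Hana.
Fumio is living and takes 1/4.
Hana is living and takes 1/4.

Akira 1/18; Daichi 1/18; Fumio 1/4; Hana 1/4; Isamu 1/6; Sachiko 1/18; Yori 1/6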